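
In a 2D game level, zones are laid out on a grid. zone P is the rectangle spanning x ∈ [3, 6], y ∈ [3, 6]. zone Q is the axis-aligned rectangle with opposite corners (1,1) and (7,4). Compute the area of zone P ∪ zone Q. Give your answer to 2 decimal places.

By inclusion–exclusion:
Individual areas: |zone P| = 9, |zone Q| = 18.
|zone P∩zone Q|: x∈[3,6], y∈[3,4] → 3·1 = 3.
|zone P ∪ zone Q| = 27 − 3 = 24.00.

24.00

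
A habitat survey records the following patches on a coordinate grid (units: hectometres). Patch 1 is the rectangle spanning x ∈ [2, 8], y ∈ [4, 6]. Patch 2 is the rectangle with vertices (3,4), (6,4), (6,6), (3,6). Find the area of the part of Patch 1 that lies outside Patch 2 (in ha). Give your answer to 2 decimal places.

6.00

|Patch 1∩Patch 2|: x∈[3,6], y∈[4,6] → 3·2 = 6.
|Patch 1| = 12.
|Patch 1 ∖ Patch 2| = |Patch 1| − |Patch 1∩Patch 2| = 12 − 6 = 6.00.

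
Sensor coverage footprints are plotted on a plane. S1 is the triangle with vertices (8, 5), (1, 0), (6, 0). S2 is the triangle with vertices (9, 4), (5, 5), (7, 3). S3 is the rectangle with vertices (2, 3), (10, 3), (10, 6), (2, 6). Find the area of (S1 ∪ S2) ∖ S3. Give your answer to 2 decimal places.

10.50

|S1 ∪ S2| = 14.3769.
|(S1 ∪ S2) ∩ S3| = 3.8769.
|(S1 ∪ S2) ∖ S3| = 14.3769 − 3.8769 = 10.50.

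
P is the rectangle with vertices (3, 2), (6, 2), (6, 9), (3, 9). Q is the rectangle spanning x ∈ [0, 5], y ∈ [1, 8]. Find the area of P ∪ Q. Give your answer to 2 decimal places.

44.00

By inclusion–exclusion:
Individual areas: |P| = 21, |Q| = 35.
|P∩Q|: x∈[3,5], y∈[2,8] → 2·6 = 12.
|P ∪ Q| = 56 − 12 = 44.00.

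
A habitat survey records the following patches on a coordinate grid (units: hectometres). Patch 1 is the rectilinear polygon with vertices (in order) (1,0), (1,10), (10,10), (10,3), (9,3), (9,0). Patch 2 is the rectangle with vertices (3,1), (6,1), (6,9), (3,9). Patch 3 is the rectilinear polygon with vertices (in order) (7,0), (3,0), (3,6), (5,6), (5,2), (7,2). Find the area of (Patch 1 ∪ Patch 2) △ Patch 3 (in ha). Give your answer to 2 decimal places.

|Patch 1 ∪ Patch 2| = 87.
|(Patch 1 ∪ Patch 2) ∩ Patch 3| = 16.
|(Patch 1 ∪ Patch 2) △ Patch 3| = 87 + 16 − 32 = 71.00.

71.00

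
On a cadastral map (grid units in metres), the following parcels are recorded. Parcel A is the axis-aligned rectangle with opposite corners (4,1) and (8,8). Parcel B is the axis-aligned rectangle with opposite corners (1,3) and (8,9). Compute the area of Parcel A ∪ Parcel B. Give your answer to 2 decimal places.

By inclusion–exclusion:
Individual areas: |Parcel A| = 28, |Parcel B| = 42.
|Parcel A∩Parcel B|: x∈[4,8], y∈[3,8] → 4·5 = 20.
|Parcel A ∪ Parcel B| = 70 − 20 = 50.00.

50.00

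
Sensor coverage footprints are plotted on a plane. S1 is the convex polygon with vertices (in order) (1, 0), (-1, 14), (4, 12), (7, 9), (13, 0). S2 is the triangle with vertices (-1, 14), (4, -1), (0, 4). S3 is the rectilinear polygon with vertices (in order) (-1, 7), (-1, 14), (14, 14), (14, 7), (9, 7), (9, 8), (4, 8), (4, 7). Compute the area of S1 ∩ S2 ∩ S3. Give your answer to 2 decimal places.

4.67

The intersection is the polygon with vertices (1.333,7), (0,7), (-1,14).
By the shoelace formula its area is 4.67.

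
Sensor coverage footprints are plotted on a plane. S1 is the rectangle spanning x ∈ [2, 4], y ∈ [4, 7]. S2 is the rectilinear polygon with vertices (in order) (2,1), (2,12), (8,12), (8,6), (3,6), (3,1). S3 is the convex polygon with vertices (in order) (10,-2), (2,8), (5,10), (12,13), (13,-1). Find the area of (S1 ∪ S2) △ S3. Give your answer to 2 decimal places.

94.14

|S1 ∪ S2| = 43.
|(S1 ∪ S2) ∩ S3| = 21.4286.
|(S1 ∪ S2) △ S3| = 43 + 94 − 42.8571 = 94.14.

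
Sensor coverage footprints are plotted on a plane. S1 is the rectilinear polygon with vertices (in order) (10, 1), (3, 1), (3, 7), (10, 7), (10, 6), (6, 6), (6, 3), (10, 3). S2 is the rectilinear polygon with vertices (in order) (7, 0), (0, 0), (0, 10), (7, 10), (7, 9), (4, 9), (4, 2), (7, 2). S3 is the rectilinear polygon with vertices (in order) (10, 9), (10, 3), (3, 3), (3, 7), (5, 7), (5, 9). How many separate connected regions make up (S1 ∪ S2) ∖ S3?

1

(S1 ∪ S2) ∖ S3 is a single connected region.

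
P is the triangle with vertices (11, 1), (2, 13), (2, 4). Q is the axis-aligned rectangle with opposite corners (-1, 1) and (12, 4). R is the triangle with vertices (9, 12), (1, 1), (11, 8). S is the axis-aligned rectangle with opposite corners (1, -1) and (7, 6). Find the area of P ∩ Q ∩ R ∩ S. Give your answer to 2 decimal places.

The intersection is the polygon with vertices (3.182,4), (5.286,4), (4.226,3.258), (2.951,3.683).
By the shoelace formula its area is 1.03.

1.03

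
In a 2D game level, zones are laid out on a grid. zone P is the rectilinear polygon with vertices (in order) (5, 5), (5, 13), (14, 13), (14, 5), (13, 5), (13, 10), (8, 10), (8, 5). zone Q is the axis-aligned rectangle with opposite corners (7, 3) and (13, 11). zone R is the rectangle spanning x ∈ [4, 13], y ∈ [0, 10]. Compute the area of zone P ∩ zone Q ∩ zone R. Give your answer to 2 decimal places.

5.00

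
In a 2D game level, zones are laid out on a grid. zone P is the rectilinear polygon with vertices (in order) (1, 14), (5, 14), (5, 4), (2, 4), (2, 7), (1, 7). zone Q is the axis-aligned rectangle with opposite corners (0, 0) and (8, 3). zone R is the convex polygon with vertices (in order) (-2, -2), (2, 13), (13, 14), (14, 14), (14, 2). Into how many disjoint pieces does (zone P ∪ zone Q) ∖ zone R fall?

(zone P ∪ zone Q) ∖ zone R splits into 2 disjoint pieces (area 5.4659, area 0.5).

2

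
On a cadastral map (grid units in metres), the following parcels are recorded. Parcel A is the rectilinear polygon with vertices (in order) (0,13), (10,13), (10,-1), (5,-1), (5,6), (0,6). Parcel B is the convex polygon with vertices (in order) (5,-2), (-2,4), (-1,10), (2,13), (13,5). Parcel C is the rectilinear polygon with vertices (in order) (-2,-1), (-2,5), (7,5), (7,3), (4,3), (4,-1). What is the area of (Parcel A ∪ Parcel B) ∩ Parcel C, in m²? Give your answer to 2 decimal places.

The region (Parcel A ∪ Parcel B) ∩ Parcel C is the polygon with vertices (-2,4), (-1.833,5), (7,5), (7,3), (4,3), (4,-1), (3.833,-1).
By the shoelace formula its area is 27.33.

27.33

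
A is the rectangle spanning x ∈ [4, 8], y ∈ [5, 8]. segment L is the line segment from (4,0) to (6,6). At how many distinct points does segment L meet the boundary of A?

The segment meets the boundary at (5.667,5).

1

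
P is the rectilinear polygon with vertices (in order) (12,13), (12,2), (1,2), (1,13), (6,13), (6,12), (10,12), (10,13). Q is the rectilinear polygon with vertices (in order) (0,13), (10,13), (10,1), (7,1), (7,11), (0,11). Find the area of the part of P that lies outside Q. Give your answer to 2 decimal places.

76.00

|P| = 117, |P∩Q| = 41.
|P ∖ Q| = |P| − |P∩Q| = 117 − 41 = 76.00.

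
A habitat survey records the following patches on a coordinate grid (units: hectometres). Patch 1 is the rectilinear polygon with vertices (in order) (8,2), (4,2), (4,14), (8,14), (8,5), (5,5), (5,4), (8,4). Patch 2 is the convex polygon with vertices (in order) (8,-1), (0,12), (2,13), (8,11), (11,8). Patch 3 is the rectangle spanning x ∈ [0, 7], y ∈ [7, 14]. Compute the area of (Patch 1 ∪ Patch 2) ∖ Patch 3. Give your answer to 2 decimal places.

|Patch 1 ∪ Patch 2| = 84.1026.
|(Patch 1 ∪ Patch 2) ∩ Patch 3| = 35.641.
|(Patch 1 ∪ Patch 2) ∖ Patch 3| = 84.1026 − 35.641 = 48.46.

48.46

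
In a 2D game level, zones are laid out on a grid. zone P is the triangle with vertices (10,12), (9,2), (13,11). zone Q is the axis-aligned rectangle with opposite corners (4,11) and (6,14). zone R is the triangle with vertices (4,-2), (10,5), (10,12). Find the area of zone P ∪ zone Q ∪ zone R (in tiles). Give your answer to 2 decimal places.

39.73

By inclusion–exclusion:
Individual areas: |zone P| = 15.5, |zone Q| = 6, |zone R| = 21.
|zone P∩zone Q| = 0.
|zone P∩zone R| = 2.7736.
|zone Q∩zone R| = 0.
|zone P∩zone Q∩zone R| = 0.
|zone P ∪ zone Q ∪ zone R| = 42.5 − 2.7736 + 0 = 39.73.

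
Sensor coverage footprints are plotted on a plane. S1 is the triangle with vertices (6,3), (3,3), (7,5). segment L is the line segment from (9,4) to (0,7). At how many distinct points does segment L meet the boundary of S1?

2

The segment meets the boundary at (6.857,4.714), (6.6,4.8).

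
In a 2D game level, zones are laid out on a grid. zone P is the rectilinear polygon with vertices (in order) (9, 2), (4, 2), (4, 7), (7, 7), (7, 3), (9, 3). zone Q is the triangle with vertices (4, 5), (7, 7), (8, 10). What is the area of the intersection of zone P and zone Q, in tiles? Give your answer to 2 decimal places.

1.40

The intersection is the polygon with vertices (7,7), (4,5), (5.6,7).
By the shoelace formula its area is 1.40.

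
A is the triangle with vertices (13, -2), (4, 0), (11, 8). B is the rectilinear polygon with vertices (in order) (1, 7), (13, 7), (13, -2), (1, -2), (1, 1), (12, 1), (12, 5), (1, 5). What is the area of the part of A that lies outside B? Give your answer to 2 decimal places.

21.64

|A| = 43, |A∩B| = 21.3625.
|A ∖ B| = |A| − |A∩B| = 43 − 21.3625 = 21.64.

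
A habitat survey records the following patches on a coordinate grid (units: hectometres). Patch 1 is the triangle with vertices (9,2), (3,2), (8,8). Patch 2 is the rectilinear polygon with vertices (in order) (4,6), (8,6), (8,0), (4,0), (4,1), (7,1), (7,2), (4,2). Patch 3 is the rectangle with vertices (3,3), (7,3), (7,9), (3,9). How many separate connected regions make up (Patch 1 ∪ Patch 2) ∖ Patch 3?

1

(Patch 1 ∪ Patch 2) ∖ Patch 3 is a single connected region.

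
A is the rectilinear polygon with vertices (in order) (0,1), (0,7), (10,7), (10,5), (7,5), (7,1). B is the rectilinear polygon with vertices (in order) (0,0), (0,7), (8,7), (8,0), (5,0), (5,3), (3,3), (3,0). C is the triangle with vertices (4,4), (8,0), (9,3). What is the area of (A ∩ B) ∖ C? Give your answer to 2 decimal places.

36.40

|A ∩ B| = 40.
|(A ∩ B) ∩ C| = 3.6.
|(A ∩ B) ∖ C| = 40 − 3.6 = 36.40.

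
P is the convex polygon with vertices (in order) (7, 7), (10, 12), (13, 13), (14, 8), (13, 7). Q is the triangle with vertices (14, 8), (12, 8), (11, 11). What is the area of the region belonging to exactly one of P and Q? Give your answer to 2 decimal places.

24.00

|P| = 27, |Q| = 3, |P∩Q| = 3.
|P △ Q| = |P| + |Q| − 2·|P∩Q| = 27 + 3 − 6 = 24.00.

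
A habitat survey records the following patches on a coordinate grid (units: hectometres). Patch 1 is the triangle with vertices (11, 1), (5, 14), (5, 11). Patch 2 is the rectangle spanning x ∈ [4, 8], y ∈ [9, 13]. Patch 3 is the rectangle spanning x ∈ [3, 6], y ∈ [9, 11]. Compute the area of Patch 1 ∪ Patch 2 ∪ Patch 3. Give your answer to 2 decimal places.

22.66

By inclusion–exclusion:
Individual areas: |Patch 1| = 9, |Patch 2| = 16, |Patch 3| = 6.
|Patch 1∩Patch 2| = 4.3385.
|Patch 1∩Patch 3| = 0.8333.
|Patch 2∩Patch 3|: x∈[4,6], y∈[9,11] → 2·2 = 4.
|Patch 1∩Patch 2∩Patch 3| = 0.8333.
|Patch 1 ∪ Patch 2 ∪ Patch 3| = 31 − 9.1718 + 0.8333 = 22.66.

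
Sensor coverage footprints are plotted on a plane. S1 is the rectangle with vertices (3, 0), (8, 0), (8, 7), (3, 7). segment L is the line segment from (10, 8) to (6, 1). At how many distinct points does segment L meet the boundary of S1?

1

The segment meets the boundary at (8,4.5).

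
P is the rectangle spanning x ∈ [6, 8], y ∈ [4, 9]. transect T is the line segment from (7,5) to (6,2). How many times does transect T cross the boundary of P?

The segment meets the boundary at (6.667,4).

1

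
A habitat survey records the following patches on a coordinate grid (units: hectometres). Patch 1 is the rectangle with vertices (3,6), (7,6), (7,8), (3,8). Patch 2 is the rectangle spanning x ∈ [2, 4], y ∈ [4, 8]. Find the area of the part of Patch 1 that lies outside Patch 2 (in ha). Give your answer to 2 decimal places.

6.00

|Patch 1∩Patch 2|: x∈[3,4], y∈[6,8] → 1·2 = 2.
|Patch 1| = 8.
|Patch 1 ∖ Patch 2| = |Patch 1| − |Patch 1∩Patch 2| = 8 − 2 = 6.00.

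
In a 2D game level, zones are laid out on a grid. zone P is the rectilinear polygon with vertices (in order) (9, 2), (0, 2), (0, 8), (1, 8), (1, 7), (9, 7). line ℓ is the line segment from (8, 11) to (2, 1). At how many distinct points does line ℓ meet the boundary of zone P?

2

The segment meets the boundary at (5.6,7), (2.6,2).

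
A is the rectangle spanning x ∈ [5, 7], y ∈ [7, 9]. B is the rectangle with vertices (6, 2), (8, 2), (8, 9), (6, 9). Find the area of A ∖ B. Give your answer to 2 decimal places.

|A∩B|: x∈[6,7], y∈[7,9] → 1·2 = 2.
|A| = 4.
|A ∖ B| = |A| − |A∩B| = 4 − 2 = 2.00.

2.00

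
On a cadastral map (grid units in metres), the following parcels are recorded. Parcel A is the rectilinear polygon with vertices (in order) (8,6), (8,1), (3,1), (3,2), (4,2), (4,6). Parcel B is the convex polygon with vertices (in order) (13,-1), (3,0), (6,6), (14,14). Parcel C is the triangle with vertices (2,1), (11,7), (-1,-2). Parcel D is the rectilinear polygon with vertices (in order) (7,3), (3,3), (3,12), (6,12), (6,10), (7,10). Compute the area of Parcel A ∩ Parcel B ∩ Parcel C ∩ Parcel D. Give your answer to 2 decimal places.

The intersection is the polygon with vertices (7,4.333), (7,4), (5.667,3), (5,3).
By the shoelace formula its area is 0.67.

0.67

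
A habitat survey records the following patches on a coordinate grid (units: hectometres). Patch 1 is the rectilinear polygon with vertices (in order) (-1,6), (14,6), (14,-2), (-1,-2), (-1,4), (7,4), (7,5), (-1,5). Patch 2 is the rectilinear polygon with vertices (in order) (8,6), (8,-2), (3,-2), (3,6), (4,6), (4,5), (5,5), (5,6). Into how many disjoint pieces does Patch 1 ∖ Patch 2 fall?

Patch 1 ∖ Patch 2 splits into 4 disjoint pieces (area 4, area 1, area 48, area 24).

4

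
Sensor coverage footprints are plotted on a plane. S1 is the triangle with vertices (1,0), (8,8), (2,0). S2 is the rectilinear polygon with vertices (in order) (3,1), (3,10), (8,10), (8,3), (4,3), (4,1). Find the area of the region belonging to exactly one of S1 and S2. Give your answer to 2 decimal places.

36.32

|S1| = 4, |S2| = 37, |S1∩S2| = 2.3393.
|S1 △ S2| = |S1| + |S2| − 2·|S1∩S2| = 4 + 37 − 4.6786 = 36.32.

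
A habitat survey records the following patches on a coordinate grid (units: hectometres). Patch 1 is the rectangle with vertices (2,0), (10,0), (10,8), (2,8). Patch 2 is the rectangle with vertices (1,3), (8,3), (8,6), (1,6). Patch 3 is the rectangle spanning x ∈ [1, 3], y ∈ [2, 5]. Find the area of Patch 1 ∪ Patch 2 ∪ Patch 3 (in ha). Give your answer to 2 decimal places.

By inclusion–exclusion:
Individual areas: |Patch 1| = 64, |Patch 2| = 21, |Patch 3| = 6.
|Patch 1∩Patch 2|: x∈[2,8], y∈[3,6] → 6·3 = 18.
|Patch 1∩Patch 3|: x∈[2,3], y∈[2,5] → 1·3 = 3.
|Patch 2∩Patch 3|: x∈[1,3], y∈[3,5] → 2·2 = 4.
|Patch 1∩Patch 2∩Patch 3| = 2.
|Patch 1 ∪ Patch 2 ∪ Patch 3| = 91 − 25 + 2 = 68.00.

68.00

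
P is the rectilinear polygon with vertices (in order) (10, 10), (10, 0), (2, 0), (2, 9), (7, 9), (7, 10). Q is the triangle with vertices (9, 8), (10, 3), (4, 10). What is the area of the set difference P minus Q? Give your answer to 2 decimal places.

|P| = 75, |P∩Q| = 10.6786.
|P ∖ Q| = |P| − |P∩Q| = 75 − 10.6786 = 64.32.

64.32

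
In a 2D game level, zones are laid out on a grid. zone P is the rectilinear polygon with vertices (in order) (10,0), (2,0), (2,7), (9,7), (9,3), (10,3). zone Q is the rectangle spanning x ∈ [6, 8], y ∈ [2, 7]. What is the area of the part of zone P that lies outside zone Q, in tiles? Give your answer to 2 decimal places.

|zone P| = 52, |zone P∩zone Q| = 10.
|zone P ∖ zone Q| = |zone P| − |zone P∩zone Q| = 52 − 10 = 42.00.

42.00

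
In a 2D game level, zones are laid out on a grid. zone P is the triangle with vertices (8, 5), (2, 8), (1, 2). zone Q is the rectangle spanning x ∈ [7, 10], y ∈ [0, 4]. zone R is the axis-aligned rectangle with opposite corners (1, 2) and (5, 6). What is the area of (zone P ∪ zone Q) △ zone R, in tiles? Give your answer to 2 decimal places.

|zone P ∪ zone Q| = 31.5.
|(zone P ∪ zone Q) ∩ zone R| = 11.2381.
|(zone P ∪ zone Q) △ zone R| = 31.5 + 16 − 22.4762 = 25.02.

25.02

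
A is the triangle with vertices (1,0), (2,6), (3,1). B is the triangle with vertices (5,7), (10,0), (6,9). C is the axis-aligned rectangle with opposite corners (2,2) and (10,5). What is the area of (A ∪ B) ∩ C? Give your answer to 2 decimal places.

|A ∪ B| = 14.
|(A ∪ B) ∩ C| = 4.33.

4.33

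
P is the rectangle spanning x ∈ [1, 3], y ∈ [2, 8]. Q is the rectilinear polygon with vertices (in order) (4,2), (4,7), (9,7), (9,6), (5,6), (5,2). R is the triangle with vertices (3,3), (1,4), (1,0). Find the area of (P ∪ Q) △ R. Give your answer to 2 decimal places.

19.67

|P ∪ Q| = 21.
|(P ∪ Q) ∩ R| = 2.6667.
|(P ∪ Q) △ R| = 21 + 4 − 5.3333 = 19.67.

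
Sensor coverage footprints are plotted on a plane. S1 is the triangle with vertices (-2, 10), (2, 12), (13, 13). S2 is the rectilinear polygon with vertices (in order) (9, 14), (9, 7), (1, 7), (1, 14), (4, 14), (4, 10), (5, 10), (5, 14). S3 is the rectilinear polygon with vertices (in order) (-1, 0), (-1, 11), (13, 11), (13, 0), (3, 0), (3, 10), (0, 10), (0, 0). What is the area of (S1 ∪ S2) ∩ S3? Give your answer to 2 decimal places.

|S1 ∪ S2| = 55.15.
|(S1 ∪ S2) ∩ S3| = 25.95.

25.95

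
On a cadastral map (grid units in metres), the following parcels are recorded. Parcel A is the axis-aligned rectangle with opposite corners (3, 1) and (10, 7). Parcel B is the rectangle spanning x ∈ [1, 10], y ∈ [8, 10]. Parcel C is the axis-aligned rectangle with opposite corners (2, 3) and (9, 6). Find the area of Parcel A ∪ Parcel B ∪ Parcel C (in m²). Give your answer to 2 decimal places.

63.00

By inclusion–exclusion:
Individual areas: |Parcel A| = 42, |Parcel B| = 18, |Parcel C| = 21.
|Parcel A∩Parcel B| = 0 (no overlap).
|Parcel A∩Parcel C|: x∈[3,9], y∈[3,6] → 6·3 = 18.
|Parcel B∩Parcel C| = 0 (no overlap).
|Parcel A∩Parcel B∩Parcel C| = 0.
|Parcel A ∪ Parcel B ∪ Parcel C| = 81 − 18 + 0 = 63.00.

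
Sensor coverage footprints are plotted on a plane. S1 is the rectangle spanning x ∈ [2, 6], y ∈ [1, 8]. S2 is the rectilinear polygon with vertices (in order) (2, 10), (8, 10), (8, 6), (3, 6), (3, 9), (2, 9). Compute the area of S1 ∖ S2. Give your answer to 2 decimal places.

22.00

|S1| = 28, |S1∩S2| = 6.
|S1 ∖ S2| = |S1| − |S1∩S2| = 28 − 6 = 22.00.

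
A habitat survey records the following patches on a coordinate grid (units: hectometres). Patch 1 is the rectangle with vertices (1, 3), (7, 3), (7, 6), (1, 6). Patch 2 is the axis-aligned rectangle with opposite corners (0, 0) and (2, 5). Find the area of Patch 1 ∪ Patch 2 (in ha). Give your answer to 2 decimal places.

26.00

By inclusion–exclusion:
Individual areas: |Patch 1| = 18, |Patch 2| = 10.
|Patch 1∩Patch 2|: x∈[1,2], y∈[3,5] → 1·2 = 2.
|Patch 1 ∪ Patch 2| = 28 − 2 = 26.00.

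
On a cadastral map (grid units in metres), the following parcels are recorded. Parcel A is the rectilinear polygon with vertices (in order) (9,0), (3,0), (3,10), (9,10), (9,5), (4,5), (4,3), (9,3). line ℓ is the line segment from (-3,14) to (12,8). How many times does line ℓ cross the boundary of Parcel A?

2

The segment meets the boundary at (9,9.2), (7,10).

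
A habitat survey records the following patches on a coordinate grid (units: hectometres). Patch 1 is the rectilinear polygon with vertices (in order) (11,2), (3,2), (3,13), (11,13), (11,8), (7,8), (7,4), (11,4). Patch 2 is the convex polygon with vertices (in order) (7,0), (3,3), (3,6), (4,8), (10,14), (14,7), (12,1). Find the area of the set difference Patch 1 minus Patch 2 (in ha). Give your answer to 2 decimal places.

19.33

|Patch 1| = 72, |Patch 1∩Patch 2| = 52.6726.
|Patch 1 ∖ Patch 2| = |Patch 1| − |Patch 1∩Patch 2| = 72 − 52.6726 = 19.33.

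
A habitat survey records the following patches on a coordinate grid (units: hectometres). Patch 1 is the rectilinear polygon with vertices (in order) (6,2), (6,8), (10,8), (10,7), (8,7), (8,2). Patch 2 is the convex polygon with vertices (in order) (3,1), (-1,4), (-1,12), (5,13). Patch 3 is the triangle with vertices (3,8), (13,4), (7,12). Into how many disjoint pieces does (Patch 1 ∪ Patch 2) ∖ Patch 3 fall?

2

(Patch 1 ∪ Patch 2) ∖ Patch 3 splits into 2 disjoint pieces (area 8.8, area 49.9281).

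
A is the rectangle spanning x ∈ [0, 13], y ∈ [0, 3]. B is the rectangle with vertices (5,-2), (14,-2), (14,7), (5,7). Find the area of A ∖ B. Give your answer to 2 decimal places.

15.00

|A∩B|: x∈[5,13], y∈[0,3] → 8·3 = 24.
|A| = 39.
|A ∖ B| = |A| − |A∩B| = 39 − 24 = 15.00.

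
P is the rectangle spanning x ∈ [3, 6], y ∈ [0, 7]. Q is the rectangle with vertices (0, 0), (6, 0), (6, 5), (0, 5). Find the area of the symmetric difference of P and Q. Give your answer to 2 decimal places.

|P∩Q|: x∈[3,6], y∈[0,5] → 3·5 = 15.
|P △ Q| = |P| + |Q| − 2·|P∩Q| = 21 + 30 − 30 = 21.00.

21.00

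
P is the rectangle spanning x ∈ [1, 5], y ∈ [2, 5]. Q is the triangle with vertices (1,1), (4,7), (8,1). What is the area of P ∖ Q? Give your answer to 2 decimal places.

|P| = 12, |P∩Q| = 8.25.
|P ∖ Q| = |P| − |P∩Q| = 12 − 8.25 = 3.75.

3.75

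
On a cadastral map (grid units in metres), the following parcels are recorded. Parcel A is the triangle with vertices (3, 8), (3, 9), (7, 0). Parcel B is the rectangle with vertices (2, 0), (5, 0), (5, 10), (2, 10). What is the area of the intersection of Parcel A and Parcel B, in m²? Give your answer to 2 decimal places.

The intersection is the polygon with vertices (3,9), (5,4.5), (5,4), (3,8).
By the shoelace formula its area is 1.50.

1.50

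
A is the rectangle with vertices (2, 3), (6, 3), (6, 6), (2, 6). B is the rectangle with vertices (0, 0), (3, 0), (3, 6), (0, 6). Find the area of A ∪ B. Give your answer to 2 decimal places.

By inclusion–exclusion:
Individual areas: |A| = 12, |B| = 18.
|A∩B|: x∈[2,3], y∈[3,6] → 1·3 = 3.
|A ∪ B| = 30 − 3 = 27.00.

27.00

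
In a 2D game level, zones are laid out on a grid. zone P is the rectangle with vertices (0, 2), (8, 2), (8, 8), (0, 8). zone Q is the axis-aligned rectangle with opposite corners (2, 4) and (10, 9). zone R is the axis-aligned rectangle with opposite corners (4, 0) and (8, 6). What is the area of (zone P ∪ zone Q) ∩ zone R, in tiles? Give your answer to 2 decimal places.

The region (zone P ∪ zone Q) ∩ zone R is the polygon with vertices (4,2), (4,6), (8,6), (8,4), (8,2).
By the shoelace formula its area is 16.00.

16.00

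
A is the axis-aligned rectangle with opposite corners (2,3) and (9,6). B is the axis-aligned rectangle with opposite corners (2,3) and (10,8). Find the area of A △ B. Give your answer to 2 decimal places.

|A∩B|: x∈[2,9], y∈[3,6] → 7·3 = 21.
|A △ B| = |A| + |B| − 2·|A∩B| = 21 + 40 − 42 = 19.00.

19.00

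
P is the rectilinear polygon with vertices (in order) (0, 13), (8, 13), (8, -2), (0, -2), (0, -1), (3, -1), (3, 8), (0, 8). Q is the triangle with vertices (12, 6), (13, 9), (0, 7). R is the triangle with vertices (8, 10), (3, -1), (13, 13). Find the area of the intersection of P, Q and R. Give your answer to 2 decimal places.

2.18

The intersection is the polygon with vertices (6.394,6.467), (7.135,8.098), (8,8.231), (8,6.333).
By the shoelace formula its area is 2.18.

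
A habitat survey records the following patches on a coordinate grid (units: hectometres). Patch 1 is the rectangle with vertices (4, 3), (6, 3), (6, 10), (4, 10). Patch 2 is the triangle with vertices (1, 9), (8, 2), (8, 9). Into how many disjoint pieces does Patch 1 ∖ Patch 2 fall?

Patch 1 ∖ Patch 2 splits into 2 disjoint pieces (area 4, area 2).

2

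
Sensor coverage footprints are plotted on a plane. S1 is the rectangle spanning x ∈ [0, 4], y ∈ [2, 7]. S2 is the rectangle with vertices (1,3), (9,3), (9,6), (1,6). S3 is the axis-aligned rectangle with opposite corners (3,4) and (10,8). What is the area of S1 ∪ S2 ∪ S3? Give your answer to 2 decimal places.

By inclusion–exclusion:
Individual areas: |S1| = 20, |S2| = 24, |S3| = 28.
|S1∩S2|: x∈[1,4], y∈[3,6] → 3·3 = 9.
|S1∩S3|: x∈[3,4], y∈[4,7] → 1·3 = 3.
|S2∩S3|: x∈[3,9], y∈[4,6] → 6·2 = 12.
|S1∩S2∩S3| = 2.
|S1 ∪ S2 ∪ S3| = 72 − 24 + 2 = 50.00.

50.00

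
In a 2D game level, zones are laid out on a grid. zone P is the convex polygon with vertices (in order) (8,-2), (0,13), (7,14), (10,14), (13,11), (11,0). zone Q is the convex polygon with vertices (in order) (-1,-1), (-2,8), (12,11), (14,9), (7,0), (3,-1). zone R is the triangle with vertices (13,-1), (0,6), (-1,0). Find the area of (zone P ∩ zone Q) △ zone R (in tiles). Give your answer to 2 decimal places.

98.29

|zone P ∩ zone Q| = 62.6597.
|(zone P ∩ zone Q) ∩ zone R| = 3.4364.
|(zone P ∩ zone Q) △ zone R| = 62.6597 + 42.5 − 6.8729 = 98.29.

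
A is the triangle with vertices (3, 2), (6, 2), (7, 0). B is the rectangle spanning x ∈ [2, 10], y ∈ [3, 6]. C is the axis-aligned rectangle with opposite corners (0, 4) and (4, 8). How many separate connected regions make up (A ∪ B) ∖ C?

2

(A ∪ B) ∖ C splits into 2 disjoint pieces (area 3, area 20).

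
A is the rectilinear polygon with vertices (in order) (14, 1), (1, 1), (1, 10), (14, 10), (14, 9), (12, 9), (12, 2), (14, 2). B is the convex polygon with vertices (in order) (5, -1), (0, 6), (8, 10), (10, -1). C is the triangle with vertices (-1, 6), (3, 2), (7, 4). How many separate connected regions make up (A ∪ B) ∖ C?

1

(A ∪ B) ∖ C is a single connected region.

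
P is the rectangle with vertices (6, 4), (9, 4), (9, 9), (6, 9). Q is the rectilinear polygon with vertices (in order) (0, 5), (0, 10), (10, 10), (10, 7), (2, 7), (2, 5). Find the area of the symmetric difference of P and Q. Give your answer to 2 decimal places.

37.00

|P| = 15, |Q| = 34, |P∩Q| = 6.
|P △ Q| = |P| + |Q| − 2·|P∩Q| = 15 + 34 − 12 = 37.00.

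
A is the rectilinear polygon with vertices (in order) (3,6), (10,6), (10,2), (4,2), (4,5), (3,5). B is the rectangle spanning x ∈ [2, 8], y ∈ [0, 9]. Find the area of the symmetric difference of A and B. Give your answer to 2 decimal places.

|A| = 25, |B| = 54, |A∩B| = 17.
|A △ B| = |A| + |B| − 2·|A∩B| = 25 + 54 − 34 = 45.00.

45.00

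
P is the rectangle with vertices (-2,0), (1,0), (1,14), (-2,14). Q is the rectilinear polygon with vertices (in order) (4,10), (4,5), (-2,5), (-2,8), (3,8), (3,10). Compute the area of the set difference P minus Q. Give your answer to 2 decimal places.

33.00

|P| = 42, |P∩Q| = 9.
|P ∖ Q| = |P| − |P∩Q| = 42 − 9 = 33.00.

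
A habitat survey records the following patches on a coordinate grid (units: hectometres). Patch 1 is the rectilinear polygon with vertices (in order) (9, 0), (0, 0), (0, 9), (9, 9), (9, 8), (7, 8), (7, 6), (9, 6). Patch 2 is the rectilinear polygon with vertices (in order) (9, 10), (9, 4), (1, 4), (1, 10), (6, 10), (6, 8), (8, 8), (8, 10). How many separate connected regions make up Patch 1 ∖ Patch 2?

2

Patch 1 ∖ Patch 2 splits into 2 disjoint pieces (area 41, area 2).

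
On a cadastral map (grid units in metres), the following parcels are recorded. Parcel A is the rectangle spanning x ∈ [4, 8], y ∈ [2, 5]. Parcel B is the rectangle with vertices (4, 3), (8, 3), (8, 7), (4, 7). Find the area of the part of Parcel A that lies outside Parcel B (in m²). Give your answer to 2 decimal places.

|Parcel A∩Parcel B|: x∈[4,8], y∈[3,5] → 4·2 = 8.
|Parcel A| = 12.
|Parcel A ∖ Parcel B| = |Parcel A| − |Parcel A∩Parcel B| = 12 − 8 = 4.00.

4.00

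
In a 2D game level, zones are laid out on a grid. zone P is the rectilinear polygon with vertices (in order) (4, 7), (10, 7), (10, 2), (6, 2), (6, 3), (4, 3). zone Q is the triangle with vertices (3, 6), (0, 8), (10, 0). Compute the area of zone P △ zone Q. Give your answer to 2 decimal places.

|zone P| = 28, |zone Q| = 2, |zone P∩zone Q| = 0.8619.
|zone P △ zone Q| = |zone P| + |zone Q| − 2·|zone P∩zone Q| = 28 + 2 − 1.7238 = 28.28.

28.28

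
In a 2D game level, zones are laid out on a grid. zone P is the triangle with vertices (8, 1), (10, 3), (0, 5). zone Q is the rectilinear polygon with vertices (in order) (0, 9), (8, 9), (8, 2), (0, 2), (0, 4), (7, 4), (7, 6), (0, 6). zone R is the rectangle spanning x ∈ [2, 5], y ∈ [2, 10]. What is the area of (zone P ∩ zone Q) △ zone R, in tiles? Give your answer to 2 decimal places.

26.60

|zone P ∩ zone Q| = 7.1.
|(zone P ∩ zone Q) ∩ zone R| = 2.25.
|(zone P ∩ zone Q) △ zone R| = 7.1 + 24 − 4.5 = 26.60.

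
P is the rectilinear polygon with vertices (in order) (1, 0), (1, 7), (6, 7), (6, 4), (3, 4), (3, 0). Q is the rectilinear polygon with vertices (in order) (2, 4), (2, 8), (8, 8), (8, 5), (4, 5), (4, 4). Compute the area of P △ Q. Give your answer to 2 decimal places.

23.00

|P| = 23, |Q| = 20, |P∩Q| = 10.
|P △ Q| = |P| + |Q| − 2·|P∩Q| = 23 + 20 − 20 = 23.00.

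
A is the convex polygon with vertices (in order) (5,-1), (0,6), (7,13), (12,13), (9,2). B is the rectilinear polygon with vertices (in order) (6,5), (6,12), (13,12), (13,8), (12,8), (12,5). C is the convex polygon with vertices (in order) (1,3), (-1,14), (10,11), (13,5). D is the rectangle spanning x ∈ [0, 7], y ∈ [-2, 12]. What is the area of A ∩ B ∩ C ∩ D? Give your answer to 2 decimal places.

6.94

The intersection is the polygon with vertices (6,12), (6.333,12), (7,11.818), (7,5), (6,5).
By the shoelace formula its area is 6.94.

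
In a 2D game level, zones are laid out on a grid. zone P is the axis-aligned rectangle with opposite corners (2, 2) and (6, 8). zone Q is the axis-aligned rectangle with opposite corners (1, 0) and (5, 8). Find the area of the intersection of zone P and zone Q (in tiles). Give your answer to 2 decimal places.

18.00

|zone P∩zone Q|: x∈[2,5], y∈[2,8] → 3·6 = 18.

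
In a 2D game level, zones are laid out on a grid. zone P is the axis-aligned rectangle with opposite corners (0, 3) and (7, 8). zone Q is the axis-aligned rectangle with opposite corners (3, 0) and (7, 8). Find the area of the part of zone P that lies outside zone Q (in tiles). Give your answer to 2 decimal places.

|zone P∩zone Q|: x∈[3,7], y∈[3,8] → 4·5 = 20.
|zone P| = 35.
|zone P ∖ zone Q| = |zone P| − |zone P∩zone Q| = 35 − 20 = 15.00.

15.00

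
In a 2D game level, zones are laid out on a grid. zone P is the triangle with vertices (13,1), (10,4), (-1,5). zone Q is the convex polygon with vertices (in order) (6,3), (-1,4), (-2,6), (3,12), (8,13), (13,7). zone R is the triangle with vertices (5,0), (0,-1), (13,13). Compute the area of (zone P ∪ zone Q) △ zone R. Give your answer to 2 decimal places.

102.56

|zone P ∪ zone Q| = 101.8235.
|(zone P ∪ zone Q) ∩ zone R| = 13.8831.
|(zone P ∪ zone Q) △ zone R| = 101.8235 + 28.5 − 27.7663 = 102.56.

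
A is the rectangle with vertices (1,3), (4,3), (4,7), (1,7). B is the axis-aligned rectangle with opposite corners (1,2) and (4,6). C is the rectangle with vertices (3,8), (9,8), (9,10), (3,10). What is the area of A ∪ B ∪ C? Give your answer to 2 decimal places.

By inclusion–exclusion:
Individual areas: |A| = 12, |B| = 12, |C| = 12.
|A∩B|: x∈[1,4], y∈[3,6] → 3·3 = 9.
|A∩C| = 0 (no overlap).
|B∩C| = 0 (no overlap).
|A∩B∩C| = 0.
|A ∪ B ∪ C| = 36 − 9 + 0 = 27.00.

27.00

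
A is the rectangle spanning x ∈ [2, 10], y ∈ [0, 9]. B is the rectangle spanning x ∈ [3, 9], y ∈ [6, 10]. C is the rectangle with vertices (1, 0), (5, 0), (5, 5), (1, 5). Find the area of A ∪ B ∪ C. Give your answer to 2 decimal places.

83.00

By inclusion–exclusion:
Individual areas: |A| = 72, |B| = 24, |C| = 20.
|A∩B|: x∈[3,9], y∈[6,9] → 6·3 = 18.
|A∩C|: x∈[2,5], y∈[0,5] → 3·5 = 15.
|B∩C| = 0 (no overlap).
|A∩B∩C| = 0.
|A ∪ B ∪ C| = 116 − 33 + 0 = 83.00.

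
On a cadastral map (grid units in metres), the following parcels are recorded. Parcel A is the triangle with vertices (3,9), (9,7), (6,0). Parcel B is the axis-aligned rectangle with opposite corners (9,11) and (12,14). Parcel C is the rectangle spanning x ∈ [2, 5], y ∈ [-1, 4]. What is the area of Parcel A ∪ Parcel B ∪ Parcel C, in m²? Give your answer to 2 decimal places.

By inclusion–exclusion:
Individual areas: |Parcel A| = 24, |Parcel B| = 9, |Parcel C| = 15.
|Parcel A∩Parcel B| = 0.
|Parcel A∩Parcel C| = 0.1667.
|Parcel B∩Parcel C| = 0 (no overlap).
|Parcel A∩Parcel B∩Parcel C| = 0.
|Parcel A ∪ Parcel B ∪ Parcel C| = 48 − 0.1667 + 0 = 47.83.

47.83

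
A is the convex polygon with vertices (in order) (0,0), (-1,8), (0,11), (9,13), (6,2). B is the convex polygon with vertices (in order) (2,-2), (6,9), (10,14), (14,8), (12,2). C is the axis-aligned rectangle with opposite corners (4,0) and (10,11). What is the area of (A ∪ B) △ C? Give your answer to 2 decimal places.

96.32

|A ∪ B| = 158.7241.
|(A ∪ B) ∩ C| = 64.2.
|(A ∪ B) △ C| = 158.7241 + 66 − 128.4 = 96.32.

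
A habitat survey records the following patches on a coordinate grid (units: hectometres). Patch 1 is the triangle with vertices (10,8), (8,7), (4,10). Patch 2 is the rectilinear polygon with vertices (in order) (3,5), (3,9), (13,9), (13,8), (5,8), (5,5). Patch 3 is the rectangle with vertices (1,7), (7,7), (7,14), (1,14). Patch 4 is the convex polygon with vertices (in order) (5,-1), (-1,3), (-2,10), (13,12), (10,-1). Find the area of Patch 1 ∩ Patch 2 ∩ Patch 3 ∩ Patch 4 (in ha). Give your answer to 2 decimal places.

1.00

The intersection is the polygon with vertices (7,8), (6.667,8), (5.333,9), (7,9).
By the shoelace formula its area is 1.00.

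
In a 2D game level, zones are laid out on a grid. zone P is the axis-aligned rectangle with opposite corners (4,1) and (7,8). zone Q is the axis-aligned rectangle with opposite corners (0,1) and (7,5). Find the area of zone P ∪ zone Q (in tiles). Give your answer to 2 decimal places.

37.00

By inclusion–exclusion:
Individual areas: |zone P| = 21, |zone Q| = 28.
|zone P∩zone Q|: x∈[4,7], y∈[1,5] → 3·4 = 12.
|zone P ∪ zone Q| = 49 − 12 = 37.00.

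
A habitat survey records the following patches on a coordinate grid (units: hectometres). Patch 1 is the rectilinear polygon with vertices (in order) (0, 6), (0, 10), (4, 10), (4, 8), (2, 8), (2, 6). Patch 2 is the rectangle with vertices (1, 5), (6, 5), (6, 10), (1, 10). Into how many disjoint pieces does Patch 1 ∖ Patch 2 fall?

Patch 1 ∖ Patch 2 is a single connected region.

1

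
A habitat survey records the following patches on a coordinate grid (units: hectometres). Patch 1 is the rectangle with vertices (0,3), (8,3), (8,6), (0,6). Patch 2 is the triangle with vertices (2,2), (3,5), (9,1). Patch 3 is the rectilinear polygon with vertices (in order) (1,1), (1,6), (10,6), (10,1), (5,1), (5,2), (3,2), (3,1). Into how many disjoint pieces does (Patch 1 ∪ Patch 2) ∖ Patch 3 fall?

(Patch 1 ∪ Patch 2) ∖ Patch 3 splits into 2 disjoint pieces (area 3, area 0.5714).

2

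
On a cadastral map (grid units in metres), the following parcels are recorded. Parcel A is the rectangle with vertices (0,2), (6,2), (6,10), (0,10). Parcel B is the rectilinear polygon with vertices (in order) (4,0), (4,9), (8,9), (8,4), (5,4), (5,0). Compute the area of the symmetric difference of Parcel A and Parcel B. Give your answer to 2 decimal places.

|Parcel A| = 48, |Parcel B| = 24, |Parcel A∩Parcel B| = 12.
|Parcel A △ Parcel B| = |Parcel A| + |Parcel B| − 2·|Parcel A∩Parcel B| = 48 + 24 − 24 = 48.00.

48.00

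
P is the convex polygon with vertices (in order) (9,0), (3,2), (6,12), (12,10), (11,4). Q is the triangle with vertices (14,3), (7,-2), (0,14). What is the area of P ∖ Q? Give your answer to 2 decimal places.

27.57

|P| = 70, |P∩Q| = 42.4285.
|P ∖ Q| = |P| − |P∩Q| = 70 − 42.4285 = 27.57.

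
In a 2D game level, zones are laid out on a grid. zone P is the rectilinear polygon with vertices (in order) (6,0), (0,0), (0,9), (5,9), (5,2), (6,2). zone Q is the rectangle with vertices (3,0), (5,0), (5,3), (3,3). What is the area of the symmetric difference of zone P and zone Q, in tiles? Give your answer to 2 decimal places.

|zone P| = 47, |zone Q| = 6, |zone P∩zone Q| = 6.
|zone P △ zone Q| = |zone P| + |zone Q| − 2·|zone P∩zone Q| = 47 + 6 − 12 = 41.00.

41.00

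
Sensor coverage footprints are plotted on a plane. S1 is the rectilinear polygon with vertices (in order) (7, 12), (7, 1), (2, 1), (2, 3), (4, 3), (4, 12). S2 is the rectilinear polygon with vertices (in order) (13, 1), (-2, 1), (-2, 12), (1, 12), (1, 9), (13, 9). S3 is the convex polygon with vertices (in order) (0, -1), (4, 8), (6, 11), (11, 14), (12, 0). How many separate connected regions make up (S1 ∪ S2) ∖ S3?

2

(S1 ∪ S2) ∖ S3 splits into 2 disjoint pieces (area 10.8571, area 51.8111).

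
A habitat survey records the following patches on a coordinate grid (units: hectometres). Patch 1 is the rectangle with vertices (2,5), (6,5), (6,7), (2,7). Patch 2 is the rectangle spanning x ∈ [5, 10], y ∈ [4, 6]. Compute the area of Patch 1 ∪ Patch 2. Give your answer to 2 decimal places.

By inclusion–exclusion:
Individual areas: |Patch 1| = 8, |Patch 2| = 10.
|Patch 1∩Patch 2|: x∈[5,6], y∈[5,6] → 1·1 = 1.
|Patch 1 ∪ Patch 2| = 18 − 1 = 17.00.

17.00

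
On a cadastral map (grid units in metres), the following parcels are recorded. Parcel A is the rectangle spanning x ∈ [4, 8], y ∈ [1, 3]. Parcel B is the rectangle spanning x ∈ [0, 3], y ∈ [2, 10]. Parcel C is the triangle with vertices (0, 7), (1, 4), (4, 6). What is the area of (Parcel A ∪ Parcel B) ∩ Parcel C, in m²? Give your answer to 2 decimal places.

5.04

The region (Parcel A ∪ Parcel B) ∩ Parcel C is the polygon with vertices (3,5.333), (1,4), (0,7), (3,6.25).
By the shoelace formula its area is 5.04.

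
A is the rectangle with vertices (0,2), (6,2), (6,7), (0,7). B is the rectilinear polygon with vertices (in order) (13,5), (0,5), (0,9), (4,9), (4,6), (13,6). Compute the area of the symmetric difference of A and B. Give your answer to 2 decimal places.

|A| = 30, |B| = 25, |A∩B| = 10.
|A △ B| = |A| + |B| − 2·|A∩B| = 30 + 25 − 20 = 35.00.

35.00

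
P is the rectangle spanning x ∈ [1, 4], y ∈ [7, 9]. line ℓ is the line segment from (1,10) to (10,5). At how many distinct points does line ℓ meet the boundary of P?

2

The segment meets the boundary at (4,8.333), (2.8,9).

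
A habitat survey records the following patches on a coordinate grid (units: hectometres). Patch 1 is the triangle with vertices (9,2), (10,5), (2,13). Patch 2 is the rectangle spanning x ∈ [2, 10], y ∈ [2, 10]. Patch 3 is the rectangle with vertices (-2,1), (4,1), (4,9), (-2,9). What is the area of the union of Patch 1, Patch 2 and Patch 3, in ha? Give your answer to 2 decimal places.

By inclusion–exclusion:
Individual areas: |Patch 1| = 16, |Patch 2| = 64, |Patch 3| = 48.
|Patch 1∩Patch 2| = 14.3636.
|Patch 1∩Patch 3| = 0.
|Patch 2∩Patch 3|: x∈[2,4], y∈[2,9] → 2·7 = 14.
|Patch 1∩Patch 2∩Patch 3| = 0.
|Patch 1 ∪ Patch 2 ∪ Patch 3| = 128 − 28.3636 + 0 = 99.64.

99.64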